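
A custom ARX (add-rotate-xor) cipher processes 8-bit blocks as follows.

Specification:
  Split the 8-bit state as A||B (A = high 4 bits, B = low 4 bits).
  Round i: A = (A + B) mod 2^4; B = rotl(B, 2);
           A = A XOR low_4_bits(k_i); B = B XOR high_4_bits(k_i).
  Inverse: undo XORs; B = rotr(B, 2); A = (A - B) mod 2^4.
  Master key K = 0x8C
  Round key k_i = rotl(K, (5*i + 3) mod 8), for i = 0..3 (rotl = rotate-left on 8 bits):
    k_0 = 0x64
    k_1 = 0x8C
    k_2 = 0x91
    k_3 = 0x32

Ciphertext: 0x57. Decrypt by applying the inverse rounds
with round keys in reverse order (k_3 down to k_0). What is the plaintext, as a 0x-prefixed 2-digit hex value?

s_0 = ciphertext = 0x57
s_1 = InvRound(s_0, k_3) = 0x61
s_2 = InvRound(s_1, k_2) = 0x52
s_3 = InvRound(s_2, k_1) = 0xFA
s_4 = InvRound(s_3, k_0) = 0x83

0x83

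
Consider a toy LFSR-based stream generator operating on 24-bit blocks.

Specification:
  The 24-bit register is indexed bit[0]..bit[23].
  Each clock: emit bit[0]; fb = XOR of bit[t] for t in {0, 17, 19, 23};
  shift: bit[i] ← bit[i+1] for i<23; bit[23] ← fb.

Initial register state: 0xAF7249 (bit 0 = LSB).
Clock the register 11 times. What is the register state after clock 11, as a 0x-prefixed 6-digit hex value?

reg_0 = 0xAF7249
clock 1: out=1, reg = 0x57B924
clock 2: out=0, reg = 0xABDC92
clock 3: out=0, reg = 0xD5EE49
clock 4: out=1, reg = 0x6AF724
clock 5: out=0, reg = 0x357B92
clock 6: out=0, reg = 0x1ABDC9
clock 7: out=1, reg = 0x8D5EE4
clock 8: out=0, reg = 0x46AF72
clock 9: out=0, reg = 0xA357B9
clock 10: out=1, reg = 0xD1ABDC
clock 11: out=0, reg = 0xE8D5EE

0xE8D5EE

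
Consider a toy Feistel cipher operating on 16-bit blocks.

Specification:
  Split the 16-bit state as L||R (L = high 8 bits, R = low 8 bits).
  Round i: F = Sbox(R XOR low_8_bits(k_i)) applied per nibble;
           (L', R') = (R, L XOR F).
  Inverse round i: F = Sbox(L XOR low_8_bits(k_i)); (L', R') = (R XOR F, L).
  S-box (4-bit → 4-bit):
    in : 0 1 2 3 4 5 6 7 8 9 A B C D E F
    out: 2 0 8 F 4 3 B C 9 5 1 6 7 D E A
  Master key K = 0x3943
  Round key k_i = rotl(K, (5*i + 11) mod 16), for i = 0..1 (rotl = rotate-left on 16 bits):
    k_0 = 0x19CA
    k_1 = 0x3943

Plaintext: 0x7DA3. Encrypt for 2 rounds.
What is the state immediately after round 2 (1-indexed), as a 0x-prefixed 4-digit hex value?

0xC835

s_0 = plaintext = 0x7DA3
s_1 = Round(s_0, k_0) = 0xA3C8
s_2 = Round(s_1, k_1) = 0xC835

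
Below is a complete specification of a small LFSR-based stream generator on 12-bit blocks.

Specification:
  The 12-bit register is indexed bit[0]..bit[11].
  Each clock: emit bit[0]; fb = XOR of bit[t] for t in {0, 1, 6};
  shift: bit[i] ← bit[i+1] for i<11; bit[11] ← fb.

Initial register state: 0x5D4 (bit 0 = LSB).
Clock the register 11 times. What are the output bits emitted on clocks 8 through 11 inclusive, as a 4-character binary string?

reg_0 = 0x5D4
clock 1: out=0, reg = 0xAEA
clock 2: out=0, reg = 0x575
clock 3: out=1, reg = 0x2BA
clock 4: out=0, reg = 0x95D
clock 5: out=1, reg = 0x4AE
clock 6: out=0, reg = 0xA57
clock 7: out=1, reg = 0xD2B
clock 8: out=1, reg = 0x695
clock 9: out=1, reg = 0xB4A
clock 10: out=0, reg = 0x5A5
clock 11: out=1, reg = 0xAD2

1101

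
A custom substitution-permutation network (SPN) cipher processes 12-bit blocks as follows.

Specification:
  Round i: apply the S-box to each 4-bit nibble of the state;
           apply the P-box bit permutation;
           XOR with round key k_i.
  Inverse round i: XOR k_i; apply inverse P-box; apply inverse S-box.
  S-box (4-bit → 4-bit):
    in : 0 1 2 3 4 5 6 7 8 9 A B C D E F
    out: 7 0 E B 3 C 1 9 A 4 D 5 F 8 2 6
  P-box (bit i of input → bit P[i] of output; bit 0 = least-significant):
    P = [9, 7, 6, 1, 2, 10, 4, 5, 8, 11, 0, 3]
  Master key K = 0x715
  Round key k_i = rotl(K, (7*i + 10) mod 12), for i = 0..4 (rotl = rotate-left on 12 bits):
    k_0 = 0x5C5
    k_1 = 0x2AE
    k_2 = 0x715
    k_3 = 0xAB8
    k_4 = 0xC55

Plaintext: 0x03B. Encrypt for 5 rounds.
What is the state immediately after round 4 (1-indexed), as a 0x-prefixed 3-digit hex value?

0x887

s_0 = plaintext = 0x03B
s_1 = Round(s_0, k_0) = 0xAA0
s_2 = Round(s_1, k_1) = 0x153
s_3 = Round(s_2, k_2) = 0x5A7
s_4 = Round(s_3, k_3) = 0x887
s_5 = Round(s_4, k_4) = 0x27F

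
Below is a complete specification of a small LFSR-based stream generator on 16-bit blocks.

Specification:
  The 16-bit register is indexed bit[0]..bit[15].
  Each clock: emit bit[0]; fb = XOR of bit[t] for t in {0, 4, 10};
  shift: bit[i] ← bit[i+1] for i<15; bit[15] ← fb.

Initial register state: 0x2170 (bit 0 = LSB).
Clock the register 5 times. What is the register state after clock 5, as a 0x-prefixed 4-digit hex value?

reg_0 = 0x2170
clock 1: out=0, reg = 0x90B8
clock 2: out=0, reg = 0xC85C
clock 3: out=0, reg = 0xE42E
clock 4: out=0, reg = 0xF217
clock 5: out=1, reg = 0x790B

0x790B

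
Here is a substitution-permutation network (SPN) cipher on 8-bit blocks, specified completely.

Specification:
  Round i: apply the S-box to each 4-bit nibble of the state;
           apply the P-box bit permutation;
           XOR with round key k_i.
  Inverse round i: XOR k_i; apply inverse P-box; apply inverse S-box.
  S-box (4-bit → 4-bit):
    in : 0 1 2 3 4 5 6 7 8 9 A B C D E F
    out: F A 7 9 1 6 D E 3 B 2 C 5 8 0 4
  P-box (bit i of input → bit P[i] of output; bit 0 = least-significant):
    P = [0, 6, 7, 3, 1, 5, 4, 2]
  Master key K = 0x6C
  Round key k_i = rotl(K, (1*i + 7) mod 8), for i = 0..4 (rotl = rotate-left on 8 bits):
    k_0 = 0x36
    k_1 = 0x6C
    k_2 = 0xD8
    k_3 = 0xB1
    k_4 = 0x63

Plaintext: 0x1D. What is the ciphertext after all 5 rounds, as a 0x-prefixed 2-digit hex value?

s_0 = plaintext = 0x1D
s_1 = Round(s_0, k_0) = 0x1A
s_2 = Round(s_1, k_1) = 0x08
s_3 = Round(s_2, k_2) = 0xAF
s_4 = Round(s_3, k_3) = 0x11
s_5 = Round(s_4, k_4) = 0x0F

0x0F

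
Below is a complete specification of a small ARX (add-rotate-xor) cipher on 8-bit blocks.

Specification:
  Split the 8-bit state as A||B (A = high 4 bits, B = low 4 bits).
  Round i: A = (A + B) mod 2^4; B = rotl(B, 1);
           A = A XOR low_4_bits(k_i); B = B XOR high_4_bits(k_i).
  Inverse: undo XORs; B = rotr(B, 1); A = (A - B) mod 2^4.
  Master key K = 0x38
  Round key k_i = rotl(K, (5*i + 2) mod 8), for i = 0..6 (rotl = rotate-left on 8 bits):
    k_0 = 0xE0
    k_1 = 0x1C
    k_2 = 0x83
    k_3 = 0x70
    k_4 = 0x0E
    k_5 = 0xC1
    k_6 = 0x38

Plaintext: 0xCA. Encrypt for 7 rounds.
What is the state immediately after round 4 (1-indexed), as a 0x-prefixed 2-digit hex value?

0x4F

s_0 = plaintext = 0xCA
s_1 = Round(s_0, k_0) = 0x6B
s_2 = Round(s_1, k_1) = 0xD6
s_3 = Round(s_2, k_2) = 0x04
s_4 = Round(s_3, k_3) = 0x4F
s_5 = Round(s_4, k_4) = 0xDF
s_6 = Round(s_5, k_5) = 0xD3
s_7 = Round(s_6, k_6) = 0x85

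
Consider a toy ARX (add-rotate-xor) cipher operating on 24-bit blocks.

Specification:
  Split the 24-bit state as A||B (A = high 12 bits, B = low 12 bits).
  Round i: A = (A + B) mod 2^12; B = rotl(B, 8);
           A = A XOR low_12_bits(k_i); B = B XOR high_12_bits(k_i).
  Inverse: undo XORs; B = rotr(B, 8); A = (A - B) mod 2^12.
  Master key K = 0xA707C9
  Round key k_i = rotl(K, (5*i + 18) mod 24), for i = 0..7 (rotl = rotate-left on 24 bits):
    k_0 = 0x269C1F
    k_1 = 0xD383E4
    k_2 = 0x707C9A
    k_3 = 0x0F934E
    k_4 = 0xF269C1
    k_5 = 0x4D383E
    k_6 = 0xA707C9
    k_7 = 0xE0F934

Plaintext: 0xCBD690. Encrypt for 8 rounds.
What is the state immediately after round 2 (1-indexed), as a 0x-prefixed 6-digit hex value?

0x2B6D18

s_0 = plaintext = 0xCBD690
s_1 = Round(s_0, k_0) = 0xF52200
s_2 = Round(s_1, k_1) = 0x2B6D18
s_3 = Round(s_2, k_2) = 0x354FD6
s_4 = Round(s_3, k_3) = 0x064604
s_5 = Round(s_4, k_4) = 0xFA9B46
s_6 = Round(s_5, k_5) = 0x2D1267
s_7 = Round(s_6, k_6) = 0x2F1D56
s_8 = Round(s_7, k_7) = 0x9738DA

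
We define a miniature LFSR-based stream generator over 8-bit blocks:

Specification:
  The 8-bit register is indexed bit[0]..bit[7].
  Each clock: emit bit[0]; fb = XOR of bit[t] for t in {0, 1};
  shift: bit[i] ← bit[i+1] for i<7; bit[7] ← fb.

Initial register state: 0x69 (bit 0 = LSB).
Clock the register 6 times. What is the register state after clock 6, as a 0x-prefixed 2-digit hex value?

0x75

reg_0 = 0x69
clock 1: out=1, reg = 0xB4
clock 2: out=0, reg = 0x5A
clock 3: out=0, reg = 0xAD
clock 4: out=1, reg = 0xD6
clock 5: out=0, reg = 0xEB
clock 6: out=1, reg = 0x75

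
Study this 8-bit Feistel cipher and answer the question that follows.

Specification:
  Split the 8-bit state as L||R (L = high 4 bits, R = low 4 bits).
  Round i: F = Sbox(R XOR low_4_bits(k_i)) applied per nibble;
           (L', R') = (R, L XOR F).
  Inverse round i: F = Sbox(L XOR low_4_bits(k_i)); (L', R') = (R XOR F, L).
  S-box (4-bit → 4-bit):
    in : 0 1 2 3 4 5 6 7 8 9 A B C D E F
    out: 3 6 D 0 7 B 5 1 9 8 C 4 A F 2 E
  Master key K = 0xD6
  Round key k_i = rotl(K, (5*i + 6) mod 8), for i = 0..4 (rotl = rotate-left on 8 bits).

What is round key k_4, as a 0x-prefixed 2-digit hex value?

0x5B

K = 0xD6
k_0 = rotl(K, (5*0+6) mod 8) = rotl(K, 6) = 0xB5
k_1 = rotl(K, (5*1+6) mod 8) = rotl(K, 3) = 0xB6
k_2 = rotl(K, (5*2+6) mod 8) = rotl(K, 0) = 0xD6
k_3 = rotl(K, (5*3+6) mod 8) = rotl(K, 5) = 0xDA
k_4 = rotl(K, (5*4+6) mod 8) = rotl(K, 2) = 0x5B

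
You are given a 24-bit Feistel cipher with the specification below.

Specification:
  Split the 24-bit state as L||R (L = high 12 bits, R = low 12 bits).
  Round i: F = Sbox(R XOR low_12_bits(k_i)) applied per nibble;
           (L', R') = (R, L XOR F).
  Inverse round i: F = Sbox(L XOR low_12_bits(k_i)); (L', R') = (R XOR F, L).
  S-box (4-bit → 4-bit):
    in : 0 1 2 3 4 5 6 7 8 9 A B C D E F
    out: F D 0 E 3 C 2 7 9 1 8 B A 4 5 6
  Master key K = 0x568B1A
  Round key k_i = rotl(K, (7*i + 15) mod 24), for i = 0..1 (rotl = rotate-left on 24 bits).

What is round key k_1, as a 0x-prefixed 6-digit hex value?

K = 0x568B1A
k_0 = rotl(K, (7*0+15) mod 24) = rotl(K, 15) = 0x8D2B45
k_1 = rotl(K, (7*1+15) mod 24) = rotl(K, 22) = 0x95A2C6

0x95A2C6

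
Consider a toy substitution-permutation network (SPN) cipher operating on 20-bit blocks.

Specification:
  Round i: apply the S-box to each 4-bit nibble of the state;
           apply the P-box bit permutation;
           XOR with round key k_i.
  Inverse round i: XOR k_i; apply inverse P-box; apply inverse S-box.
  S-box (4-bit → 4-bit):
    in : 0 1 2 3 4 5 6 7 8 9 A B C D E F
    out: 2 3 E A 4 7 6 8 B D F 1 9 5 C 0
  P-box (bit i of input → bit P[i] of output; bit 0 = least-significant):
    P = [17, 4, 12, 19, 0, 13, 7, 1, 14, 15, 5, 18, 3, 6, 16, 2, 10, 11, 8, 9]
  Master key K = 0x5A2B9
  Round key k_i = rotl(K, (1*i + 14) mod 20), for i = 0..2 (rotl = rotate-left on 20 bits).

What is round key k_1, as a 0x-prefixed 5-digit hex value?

K = 0x5A2B9
k_0 = rotl(K, (1*0+14) mod 20) = rotl(K, 14) = 0xE568A
k_1 = rotl(K, (1*1+14) mod 20) = rotl(K, 15) = 0xCAD15

0xCAD15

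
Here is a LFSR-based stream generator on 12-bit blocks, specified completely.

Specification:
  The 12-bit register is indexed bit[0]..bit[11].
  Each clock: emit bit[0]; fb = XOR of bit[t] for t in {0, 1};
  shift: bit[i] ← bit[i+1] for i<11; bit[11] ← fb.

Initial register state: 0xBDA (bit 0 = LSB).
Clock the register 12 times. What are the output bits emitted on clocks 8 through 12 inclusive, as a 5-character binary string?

11101

reg_0 = 0xBDA
clock 1: out=0, reg = 0xDED
clock 2: out=1, reg = 0xEF6
clock 3: out=0, reg = 0xF7B
clock 4: out=1, reg = 0x7BD
clock 5: out=1, reg = 0xBDE
clock 6: out=0, reg = 0xDEF
clock 7: out=1, reg = 0x6F7
clock 8: out=1, reg = 0x37B
clock 9: out=1, reg = 0x1BD
clock 10: out=1, reg = 0x8DE
clock 11: out=0, reg = 0xC6F
clock 12: out=1, reg = 0x637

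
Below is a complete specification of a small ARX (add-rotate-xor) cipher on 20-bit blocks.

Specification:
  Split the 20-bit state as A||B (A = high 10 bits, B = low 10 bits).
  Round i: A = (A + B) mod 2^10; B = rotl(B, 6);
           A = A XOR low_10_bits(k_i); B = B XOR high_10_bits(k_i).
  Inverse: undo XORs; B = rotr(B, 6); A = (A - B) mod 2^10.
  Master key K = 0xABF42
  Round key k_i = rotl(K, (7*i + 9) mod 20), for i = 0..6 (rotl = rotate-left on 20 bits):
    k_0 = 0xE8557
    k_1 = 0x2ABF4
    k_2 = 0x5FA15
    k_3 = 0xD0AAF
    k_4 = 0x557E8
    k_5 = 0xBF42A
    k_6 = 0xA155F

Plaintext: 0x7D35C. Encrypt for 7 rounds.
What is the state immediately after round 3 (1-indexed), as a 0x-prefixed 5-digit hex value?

s_0 = plaintext = 0x7D35C
s_1 = Round(s_0, k_0) = 0x01C94
s_2 = Round(s_1, k_1) = 0xDBDA3
s_3 = Round(s_2, k_2) = 0xC1DA4
s_4 = Round(s_3, k_3) = 0x81258
s_5 = Round(s_4, k_4) = 0xED370
s_6 = Round(s_5, k_5) = 0xC3ACA
s_7 = Round(s_6, k_6) = 0x21C29

0xC1DA4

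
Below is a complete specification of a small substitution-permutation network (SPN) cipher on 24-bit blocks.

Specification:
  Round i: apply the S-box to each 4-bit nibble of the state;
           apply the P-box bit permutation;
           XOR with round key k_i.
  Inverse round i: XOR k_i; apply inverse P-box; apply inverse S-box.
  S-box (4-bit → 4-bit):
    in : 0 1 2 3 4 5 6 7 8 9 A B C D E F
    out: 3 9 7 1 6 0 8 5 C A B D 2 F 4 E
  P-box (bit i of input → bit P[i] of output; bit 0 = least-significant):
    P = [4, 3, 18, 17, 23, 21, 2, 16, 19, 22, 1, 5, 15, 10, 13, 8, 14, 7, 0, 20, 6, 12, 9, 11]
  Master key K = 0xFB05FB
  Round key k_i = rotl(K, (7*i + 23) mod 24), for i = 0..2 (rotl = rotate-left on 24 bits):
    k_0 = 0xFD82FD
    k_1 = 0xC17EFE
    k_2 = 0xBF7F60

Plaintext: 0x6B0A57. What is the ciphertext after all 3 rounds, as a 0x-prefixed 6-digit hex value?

s_0 = plaintext = 0x6B0A57
s_1 = Round(s_0, k_0) = 0xA14ECC
s_2 = Round(s_1, k_1) = 0xF102B4
s_3 = Round(s_2, k_2) = 0x62A16E

0x62A16E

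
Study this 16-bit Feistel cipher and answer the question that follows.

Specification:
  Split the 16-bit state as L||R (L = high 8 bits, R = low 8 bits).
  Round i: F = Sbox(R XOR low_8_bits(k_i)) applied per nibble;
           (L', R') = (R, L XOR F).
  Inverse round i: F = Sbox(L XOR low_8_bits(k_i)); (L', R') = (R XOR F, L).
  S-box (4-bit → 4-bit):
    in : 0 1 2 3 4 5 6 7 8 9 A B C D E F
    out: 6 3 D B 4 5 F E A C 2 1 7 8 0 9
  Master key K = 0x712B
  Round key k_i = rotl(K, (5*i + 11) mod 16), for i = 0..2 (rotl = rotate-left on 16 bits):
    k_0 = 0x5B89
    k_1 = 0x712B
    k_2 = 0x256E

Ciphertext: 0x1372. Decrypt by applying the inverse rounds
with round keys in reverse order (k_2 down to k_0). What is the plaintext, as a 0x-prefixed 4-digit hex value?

0x3600

s_0 = ciphertext = 0x1372
s_1 = InvRound(s_0, k_2) = 0x9A13
s_2 = InvRound(s_1, k_1) = 0x009A
s_3 = InvRound(s_2, k_0) = 0x3600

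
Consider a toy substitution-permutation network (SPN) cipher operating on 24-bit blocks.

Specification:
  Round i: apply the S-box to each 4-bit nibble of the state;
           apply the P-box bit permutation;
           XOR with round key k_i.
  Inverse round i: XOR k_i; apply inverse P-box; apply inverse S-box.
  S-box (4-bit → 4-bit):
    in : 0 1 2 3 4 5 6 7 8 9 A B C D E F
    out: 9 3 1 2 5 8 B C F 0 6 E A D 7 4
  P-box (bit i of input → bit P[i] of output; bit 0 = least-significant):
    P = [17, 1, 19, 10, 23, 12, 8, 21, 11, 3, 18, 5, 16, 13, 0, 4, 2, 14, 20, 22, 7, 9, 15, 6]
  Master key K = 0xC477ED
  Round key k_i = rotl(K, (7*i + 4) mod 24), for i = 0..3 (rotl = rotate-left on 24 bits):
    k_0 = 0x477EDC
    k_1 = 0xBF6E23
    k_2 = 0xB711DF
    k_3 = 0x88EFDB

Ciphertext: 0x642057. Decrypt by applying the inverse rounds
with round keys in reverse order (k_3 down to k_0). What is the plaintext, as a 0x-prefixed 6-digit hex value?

s_0 = ciphertext = 0x642057
s_1 = InvRound(s_0, k_3) = 0xE69ED7
s_2 = InvRound(s_1, k_2) = 0xA721F5
s_3 = InvRound(s_2, k_1) = 0x6E52FB
s_4 = InvRound(s_3, k_0) = 0x92E05B

0x92E05B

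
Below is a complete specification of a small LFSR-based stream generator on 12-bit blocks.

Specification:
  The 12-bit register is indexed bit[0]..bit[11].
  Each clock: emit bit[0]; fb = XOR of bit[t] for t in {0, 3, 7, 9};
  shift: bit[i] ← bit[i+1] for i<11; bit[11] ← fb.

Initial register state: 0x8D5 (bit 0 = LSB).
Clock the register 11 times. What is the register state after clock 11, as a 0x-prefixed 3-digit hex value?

0x595

reg_0 = 0x8D5
clock 1: out=1, reg = 0x46A
clock 2: out=0, reg = 0xA35
clock 3: out=1, reg = 0x51A
clock 4: out=0, reg = 0xA8D
clock 5: out=1, reg = 0x546
clock 6: out=0, reg = 0x2A3
clock 7: out=1, reg = 0x951
clock 8: out=1, reg = 0xCA8
clock 9: out=0, reg = 0x654
clock 10: out=0, reg = 0xB2A
clock 11: out=0, reg = 0x595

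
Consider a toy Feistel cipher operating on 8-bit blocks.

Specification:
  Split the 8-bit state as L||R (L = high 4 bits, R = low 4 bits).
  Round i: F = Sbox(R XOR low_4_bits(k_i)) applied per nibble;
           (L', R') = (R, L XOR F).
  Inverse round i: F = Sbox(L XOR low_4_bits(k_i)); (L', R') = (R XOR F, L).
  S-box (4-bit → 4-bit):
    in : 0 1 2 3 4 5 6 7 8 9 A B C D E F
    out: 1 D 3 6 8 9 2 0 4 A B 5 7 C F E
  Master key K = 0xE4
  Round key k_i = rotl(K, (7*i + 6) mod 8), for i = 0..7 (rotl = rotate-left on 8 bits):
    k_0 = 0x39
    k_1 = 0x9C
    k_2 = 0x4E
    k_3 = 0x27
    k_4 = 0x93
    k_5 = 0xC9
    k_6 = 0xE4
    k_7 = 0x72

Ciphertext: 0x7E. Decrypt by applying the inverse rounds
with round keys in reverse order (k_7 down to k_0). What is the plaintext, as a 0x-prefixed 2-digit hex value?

s_0 = ciphertext = 0x7E
s_1 = InvRound(s_0, k_7) = 0x77
s_2 = InvRound(s_1, k_6) = 0x17
s_3 = InvRound(s_2, k_5) = 0x31
s_4 = InvRound(s_3, k_4) = 0x03
s_5 = InvRound(s_4, k_3) = 0x30
s_6 = InvRound(s_5, k_2) = 0xC3
s_7 = InvRound(s_6, k_1) = 0x2C
s_8 = InvRound(s_7, k_0) = 0x92

0x92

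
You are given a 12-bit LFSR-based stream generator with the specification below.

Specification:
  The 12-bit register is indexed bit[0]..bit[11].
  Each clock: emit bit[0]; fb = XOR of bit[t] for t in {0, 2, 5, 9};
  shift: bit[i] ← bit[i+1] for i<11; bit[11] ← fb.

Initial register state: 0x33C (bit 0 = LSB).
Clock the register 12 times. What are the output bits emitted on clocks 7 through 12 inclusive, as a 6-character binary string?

001100

reg_0 = 0x33C
clock 1: out=0, reg = 0x99E
clock 2: out=0, reg = 0xCCF
clock 3: out=1, reg = 0x667
clock 4: out=1, reg = 0x333
clock 5: out=1, reg = 0x999
clock 6: out=1, reg = 0xCCC
clock 7: out=0, reg = 0xE66
clock 8: out=0, reg = 0xF33
clock 9: out=1, reg = 0xF99
clock 10: out=1, reg = 0x7CC
clock 11: out=0, reg = 0x3E6
clock 12: out=0, reg = 0x9F3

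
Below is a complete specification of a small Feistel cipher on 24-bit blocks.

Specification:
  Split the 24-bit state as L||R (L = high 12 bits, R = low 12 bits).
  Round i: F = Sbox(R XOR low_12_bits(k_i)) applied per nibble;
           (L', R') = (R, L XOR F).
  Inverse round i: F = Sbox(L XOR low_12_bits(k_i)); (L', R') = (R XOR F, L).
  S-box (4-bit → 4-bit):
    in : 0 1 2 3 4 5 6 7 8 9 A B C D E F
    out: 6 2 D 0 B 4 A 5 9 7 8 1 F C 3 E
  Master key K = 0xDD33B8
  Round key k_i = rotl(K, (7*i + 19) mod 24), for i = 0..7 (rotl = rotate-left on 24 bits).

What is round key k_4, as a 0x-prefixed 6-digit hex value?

0x6E99DC

K = 0xDD33B8
k_0 = rotl(K, (7*0+19) mod 24) = rotl(K, 19) = 0xC6E99D
k_1 = rotl(K, (7*1+19) mod 24) = rotl(K, 2) = 0x74CEE3
k_2 = rotl(K, (7*2+19) mod 24) = rotl(K, 9) = 0x6771BA
k_3 = rotl(K, (7*3+19) mod 24) = rotl(K, 16) = 0xB8DD33
k_4 = rotl(K, (7*4+19) mod 24) = rotl(K, 23) = 0x6E99DC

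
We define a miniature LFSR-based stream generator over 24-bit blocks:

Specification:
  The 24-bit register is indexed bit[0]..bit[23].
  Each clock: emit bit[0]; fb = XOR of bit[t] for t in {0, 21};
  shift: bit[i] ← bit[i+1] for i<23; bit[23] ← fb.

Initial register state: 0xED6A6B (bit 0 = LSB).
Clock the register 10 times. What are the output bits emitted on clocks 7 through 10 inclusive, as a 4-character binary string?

reg_0 = 0xED6A6B
clock 1: out=1, reg = 0x76B535
clock 2: out=1, reg = 0x3B5A9A
clock 3: out=0, reg = 0x9DAD4D
clock 4: out=1, reg = 0xCED6A6
clock 5: out=0, reg = 0x676B53
clock 6: out=1, reg = 0x33B5A9
clock 7: out=1, reg = 0x19DAD4
clock 8: out=0, reg = 0x0CED6A
clock 9: out=0, reg = 0x0676B5
clock 10: out=1, reg = 0x833B5A

1001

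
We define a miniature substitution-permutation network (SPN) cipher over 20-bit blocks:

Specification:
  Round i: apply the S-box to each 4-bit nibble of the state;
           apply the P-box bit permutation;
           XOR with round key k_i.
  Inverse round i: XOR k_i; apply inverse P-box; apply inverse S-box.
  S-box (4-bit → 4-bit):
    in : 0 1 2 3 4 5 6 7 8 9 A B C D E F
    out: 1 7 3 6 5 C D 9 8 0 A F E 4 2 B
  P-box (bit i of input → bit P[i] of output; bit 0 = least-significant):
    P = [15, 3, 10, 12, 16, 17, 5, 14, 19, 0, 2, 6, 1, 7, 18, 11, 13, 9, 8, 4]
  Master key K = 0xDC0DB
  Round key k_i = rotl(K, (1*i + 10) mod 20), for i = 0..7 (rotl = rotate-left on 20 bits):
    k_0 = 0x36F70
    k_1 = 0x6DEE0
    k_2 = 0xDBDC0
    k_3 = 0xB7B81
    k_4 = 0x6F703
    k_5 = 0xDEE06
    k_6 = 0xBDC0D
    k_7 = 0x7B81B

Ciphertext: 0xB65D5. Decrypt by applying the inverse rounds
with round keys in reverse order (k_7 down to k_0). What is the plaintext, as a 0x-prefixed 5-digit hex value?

0x4DC64

s_0 = ciphertext = 0xB65D5
s_1 = InvRound(s_0, k_7) = 0xDB68B
s_2 = InvRound(s_1, k_6) = 0x2BDA9
s_3 = InvRound(s_2, k_5) = 0x311BA
s_4 = InvRound(s_3, k_4) = 0xF3E61
s_5 = InvRound(s_4, k_3) = 0xD385D
s_6 = InvRound(s_5, k_2) = 0x5E391
s_7 = InvRound(s_6, k_1) = 0x68A15
s_8 = InvRound(s_7, k_0) = 0x4DC64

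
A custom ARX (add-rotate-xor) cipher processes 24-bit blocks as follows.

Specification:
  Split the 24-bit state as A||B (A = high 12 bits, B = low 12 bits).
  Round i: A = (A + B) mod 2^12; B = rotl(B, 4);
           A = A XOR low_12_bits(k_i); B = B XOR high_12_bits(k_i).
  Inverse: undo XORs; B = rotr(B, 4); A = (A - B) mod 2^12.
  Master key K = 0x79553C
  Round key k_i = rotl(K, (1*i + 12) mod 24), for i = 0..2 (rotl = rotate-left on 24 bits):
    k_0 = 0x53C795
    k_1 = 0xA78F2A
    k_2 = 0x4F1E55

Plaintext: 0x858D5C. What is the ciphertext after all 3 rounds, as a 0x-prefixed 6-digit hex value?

s_0 = plaintext = 0x858D5C
s_1 = Round(s_0, k_0) = 0x2210F1
s_2 = Round(s_1, k_1) = 0xC38568
s_3 = Round(s_2, k_2) = 0xFF5274

0xFF5274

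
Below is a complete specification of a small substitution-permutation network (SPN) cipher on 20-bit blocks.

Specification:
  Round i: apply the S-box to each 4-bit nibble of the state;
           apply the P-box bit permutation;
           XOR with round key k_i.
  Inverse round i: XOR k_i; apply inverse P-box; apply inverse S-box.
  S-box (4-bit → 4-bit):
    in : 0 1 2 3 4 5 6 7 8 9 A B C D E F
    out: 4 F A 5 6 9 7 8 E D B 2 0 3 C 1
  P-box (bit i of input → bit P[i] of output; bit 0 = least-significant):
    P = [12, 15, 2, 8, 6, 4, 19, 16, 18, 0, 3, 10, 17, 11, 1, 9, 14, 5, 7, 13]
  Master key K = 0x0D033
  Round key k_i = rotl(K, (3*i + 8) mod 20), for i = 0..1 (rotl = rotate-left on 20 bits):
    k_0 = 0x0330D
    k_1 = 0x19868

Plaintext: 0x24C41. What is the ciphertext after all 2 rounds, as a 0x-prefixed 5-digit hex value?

0xD368B

s_0 = plaintext = 0x24C41
s_1 = Round(s_0, k_0) = 0x88A3B
s_2 = Round(s_1, k_1) = 0xD368B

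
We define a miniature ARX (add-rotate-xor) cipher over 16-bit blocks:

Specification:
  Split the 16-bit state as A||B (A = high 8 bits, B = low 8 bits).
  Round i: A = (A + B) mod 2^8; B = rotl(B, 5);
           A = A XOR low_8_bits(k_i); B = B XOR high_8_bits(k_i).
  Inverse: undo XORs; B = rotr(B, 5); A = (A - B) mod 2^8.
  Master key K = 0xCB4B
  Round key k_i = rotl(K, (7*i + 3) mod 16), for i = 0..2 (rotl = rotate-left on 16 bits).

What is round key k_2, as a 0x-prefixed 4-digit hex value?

0x9697

K = 0xCB4B
k_0 = rotl(K, (7*0+3) mod 16) = rotl(K, 3) = 0x5A5E
k_1 = rotl(K, (7*1+3) mod 16) = rotl(K, 10) = 0x2F2D
k_2 = rotl(K, (7*2+3) mod 16) = rotl(K, 1) = 0x9697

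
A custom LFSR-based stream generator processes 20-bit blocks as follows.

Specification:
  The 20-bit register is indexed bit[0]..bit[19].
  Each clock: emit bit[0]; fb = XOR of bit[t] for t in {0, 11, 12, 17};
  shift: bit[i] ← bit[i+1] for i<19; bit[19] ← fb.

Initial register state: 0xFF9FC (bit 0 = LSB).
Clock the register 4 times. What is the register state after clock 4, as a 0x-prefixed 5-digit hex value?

0x3FF9F

reg_0 = 0xFF9FC
clock 1: out=0, reg = 0xFFCFE
clock 2: out=0, reg = 0xFFE7F
clock 3: out=1, reg = 0x7FF3F
clock 4: out=1, reg = 0x3FF9F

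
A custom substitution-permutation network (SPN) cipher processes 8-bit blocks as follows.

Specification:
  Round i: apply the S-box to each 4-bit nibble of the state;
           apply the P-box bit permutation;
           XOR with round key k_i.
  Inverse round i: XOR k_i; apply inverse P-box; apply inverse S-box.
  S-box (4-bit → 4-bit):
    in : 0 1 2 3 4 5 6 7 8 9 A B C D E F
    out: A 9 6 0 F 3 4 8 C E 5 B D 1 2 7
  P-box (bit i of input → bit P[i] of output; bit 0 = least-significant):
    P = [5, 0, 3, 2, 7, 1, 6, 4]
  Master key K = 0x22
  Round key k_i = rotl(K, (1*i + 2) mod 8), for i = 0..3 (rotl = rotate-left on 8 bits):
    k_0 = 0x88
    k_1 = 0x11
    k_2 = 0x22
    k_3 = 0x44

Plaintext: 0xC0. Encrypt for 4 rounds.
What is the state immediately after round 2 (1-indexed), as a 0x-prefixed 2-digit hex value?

s_0 = plaintext = 0xC0
s_1 = Round(s_0, k_0) = 0x5D
s_2 = Round(s_1, k_1) = 0xB3
s_3 = Round(s_2, k_2) = 0xB0
s_4 = Round(s_3, k_3) = 0xD3

0xB3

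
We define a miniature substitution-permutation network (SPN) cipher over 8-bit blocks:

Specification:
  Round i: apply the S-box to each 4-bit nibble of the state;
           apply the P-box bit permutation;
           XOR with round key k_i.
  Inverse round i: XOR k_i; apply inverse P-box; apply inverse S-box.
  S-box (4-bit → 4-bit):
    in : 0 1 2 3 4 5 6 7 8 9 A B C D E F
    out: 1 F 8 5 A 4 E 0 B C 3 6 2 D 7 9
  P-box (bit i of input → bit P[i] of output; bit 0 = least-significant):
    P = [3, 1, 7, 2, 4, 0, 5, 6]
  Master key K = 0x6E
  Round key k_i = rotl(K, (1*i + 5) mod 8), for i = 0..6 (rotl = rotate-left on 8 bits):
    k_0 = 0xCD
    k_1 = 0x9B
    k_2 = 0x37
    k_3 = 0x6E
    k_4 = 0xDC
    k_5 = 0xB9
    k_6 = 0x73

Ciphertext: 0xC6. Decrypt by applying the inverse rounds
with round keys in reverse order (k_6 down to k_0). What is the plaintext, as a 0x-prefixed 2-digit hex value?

s_0 = ciphertext = 0xC6
s_1 = InvRound(s_0, k_6) = 0xE9
s_2 = InvRound(s_1, k_5) = 0xF7
s_3 = InvRound(s_2, k_4) = 0xBA
s_4 = InvRound(s_3, k_3) = 0xF9
s_5 = InvRound(s_4, k_2) = 0x21
s_6 = InvRound(s_5, k_1) = 0x3E
s_7 = InvRound(s_6, k_0) = 0x1B

0x1B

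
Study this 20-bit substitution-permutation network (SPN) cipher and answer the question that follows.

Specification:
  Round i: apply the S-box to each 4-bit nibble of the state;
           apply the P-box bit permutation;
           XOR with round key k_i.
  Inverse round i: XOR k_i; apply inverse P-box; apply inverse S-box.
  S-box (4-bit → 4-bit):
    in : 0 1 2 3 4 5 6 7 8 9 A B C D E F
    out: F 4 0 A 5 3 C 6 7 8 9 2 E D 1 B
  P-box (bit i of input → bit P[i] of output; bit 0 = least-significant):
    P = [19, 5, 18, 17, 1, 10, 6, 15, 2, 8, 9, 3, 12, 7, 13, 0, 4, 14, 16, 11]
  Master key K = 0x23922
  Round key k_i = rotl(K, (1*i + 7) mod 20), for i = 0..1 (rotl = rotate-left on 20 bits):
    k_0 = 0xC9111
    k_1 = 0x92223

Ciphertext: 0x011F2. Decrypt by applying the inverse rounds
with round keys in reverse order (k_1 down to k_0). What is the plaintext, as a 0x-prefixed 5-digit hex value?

0x2ADFE

s_0 = ciphertext = 0x011F2
s_1 = InvRound(s_0, k_1) = 0x4071E
s_2 = InvRound(s_1, k_0) = 0x2ADFE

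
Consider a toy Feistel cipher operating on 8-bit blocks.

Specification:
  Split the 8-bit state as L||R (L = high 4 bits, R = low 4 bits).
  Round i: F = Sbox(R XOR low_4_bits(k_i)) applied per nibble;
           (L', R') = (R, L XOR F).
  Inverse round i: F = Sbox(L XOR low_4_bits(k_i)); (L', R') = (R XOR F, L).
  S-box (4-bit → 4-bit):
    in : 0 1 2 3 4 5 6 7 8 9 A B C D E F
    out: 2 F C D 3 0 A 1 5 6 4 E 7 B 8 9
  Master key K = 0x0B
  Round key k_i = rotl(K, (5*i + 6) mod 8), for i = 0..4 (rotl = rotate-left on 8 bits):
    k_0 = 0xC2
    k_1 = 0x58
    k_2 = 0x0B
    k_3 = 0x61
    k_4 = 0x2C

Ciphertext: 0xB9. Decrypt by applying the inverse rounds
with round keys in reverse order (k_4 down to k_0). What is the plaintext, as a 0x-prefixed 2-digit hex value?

0xC9

s_0 = ciphertext = 0xB9
s_1 = InvRound(s_0, k_4) = 0x8B
s_2 = InvRound(s_1, k_3) = 0xD8
s_3 = InvRound(s_2, k_2) = 0x2D
s_4 = InvRound(s_3, k_1) = 0x92
s_5 = InvRound(s_4, k_0) = 0xC9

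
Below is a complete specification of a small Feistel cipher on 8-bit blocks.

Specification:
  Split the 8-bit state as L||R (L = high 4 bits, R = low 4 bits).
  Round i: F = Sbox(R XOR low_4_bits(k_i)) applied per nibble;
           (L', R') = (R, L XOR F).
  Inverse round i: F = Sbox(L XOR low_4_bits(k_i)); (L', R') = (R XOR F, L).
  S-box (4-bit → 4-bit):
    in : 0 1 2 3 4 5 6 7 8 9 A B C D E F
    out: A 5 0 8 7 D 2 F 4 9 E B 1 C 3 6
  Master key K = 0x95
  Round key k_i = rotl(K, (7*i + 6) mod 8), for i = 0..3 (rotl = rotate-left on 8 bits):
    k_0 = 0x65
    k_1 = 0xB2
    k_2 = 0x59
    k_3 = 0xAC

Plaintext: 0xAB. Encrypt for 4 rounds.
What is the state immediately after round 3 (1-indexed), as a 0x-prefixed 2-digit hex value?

0x00

s_0 = plaintext = 0xAB
s_1 = Round(s_0, k_0) = 0xB9
s_2 = Round(s_1, k_1) = 0x90
s_3 = Round(s_2, k_2) = 0x00
s_4 = Round(s_3, k_3) = 0x01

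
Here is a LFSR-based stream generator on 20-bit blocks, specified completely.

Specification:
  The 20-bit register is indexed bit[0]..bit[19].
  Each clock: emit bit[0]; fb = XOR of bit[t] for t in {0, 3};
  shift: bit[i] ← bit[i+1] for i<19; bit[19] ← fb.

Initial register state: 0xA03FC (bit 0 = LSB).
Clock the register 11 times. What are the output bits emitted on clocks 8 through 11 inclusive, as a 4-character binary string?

reg_0 = 0xA03FC
clock 1: out=0, reg = 0xD01FE
clock 2: out=0, reg = 0xE80FF
clock 3: out=1, reg = 0x7407F
clock 4: out=1, reg = 0x3A03F
clock 5: out=1, reg = 0x1D01F
clock 6: out=1, reg = 0x0E80F
clock 7: out=1, reg = 0x07407
clock 8: out=1, reg = 0x83A03
clock 9: out=1, reg = 0xC1D01
clock 10: out=1, reg = 0xE0E80
clock 11: out=0, reg = 0x70740

1110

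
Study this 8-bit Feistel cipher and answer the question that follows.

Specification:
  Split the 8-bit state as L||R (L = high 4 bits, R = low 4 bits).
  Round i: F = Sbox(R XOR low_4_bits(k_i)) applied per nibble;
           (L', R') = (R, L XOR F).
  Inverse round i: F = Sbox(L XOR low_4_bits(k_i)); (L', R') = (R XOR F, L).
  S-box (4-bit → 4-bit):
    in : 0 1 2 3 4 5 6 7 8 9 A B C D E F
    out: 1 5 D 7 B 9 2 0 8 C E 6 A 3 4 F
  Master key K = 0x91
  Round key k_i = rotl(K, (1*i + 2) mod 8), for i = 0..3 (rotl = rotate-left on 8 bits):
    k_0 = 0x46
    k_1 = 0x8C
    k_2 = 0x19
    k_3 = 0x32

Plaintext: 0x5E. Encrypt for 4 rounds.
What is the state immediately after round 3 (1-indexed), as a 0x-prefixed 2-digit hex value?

s_0 = plaintext = 0x5E
s_1 = Round(s_0, k_0) = 0xED
s_2 = Round(s_1, k_1) = 0xDB
s_3 = Round(s_2, k_2) = 0xB0
s_4 = Round(s_3, k_3) = 0x06

0xB0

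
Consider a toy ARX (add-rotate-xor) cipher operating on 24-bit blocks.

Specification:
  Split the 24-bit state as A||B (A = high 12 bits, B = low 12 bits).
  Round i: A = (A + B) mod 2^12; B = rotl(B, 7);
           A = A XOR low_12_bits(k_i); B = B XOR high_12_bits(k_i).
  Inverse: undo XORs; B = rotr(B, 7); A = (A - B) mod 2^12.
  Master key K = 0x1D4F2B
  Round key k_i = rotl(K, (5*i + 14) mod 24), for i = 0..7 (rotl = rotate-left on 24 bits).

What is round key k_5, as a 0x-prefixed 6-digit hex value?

K = 0x1D4F2B
k_0 = rotl(K, (5*0+14) mod 24) = rotl(K, 14) = 0xCAC753
k_1 = rotl(K, (5*1+14) mod 24) = rotl(K, 19) = 0x58EA79
k_2 = rotl(K, (5*2+14) mod 24) = rotl(K, 0) = 0x1D4F2B
k_3 = rotl(K, (5*3+14) mod 24) = rotl(K, 5) = 0xA9E563
k_4 = rotl(K, (5*4+14) mod 24) = rotl(K, 10) = 0x3CAC75
k_5 = rotl(K, (5*5+14) mod 24) = rotl(K, 15) = 0x958EA7

0x958EA7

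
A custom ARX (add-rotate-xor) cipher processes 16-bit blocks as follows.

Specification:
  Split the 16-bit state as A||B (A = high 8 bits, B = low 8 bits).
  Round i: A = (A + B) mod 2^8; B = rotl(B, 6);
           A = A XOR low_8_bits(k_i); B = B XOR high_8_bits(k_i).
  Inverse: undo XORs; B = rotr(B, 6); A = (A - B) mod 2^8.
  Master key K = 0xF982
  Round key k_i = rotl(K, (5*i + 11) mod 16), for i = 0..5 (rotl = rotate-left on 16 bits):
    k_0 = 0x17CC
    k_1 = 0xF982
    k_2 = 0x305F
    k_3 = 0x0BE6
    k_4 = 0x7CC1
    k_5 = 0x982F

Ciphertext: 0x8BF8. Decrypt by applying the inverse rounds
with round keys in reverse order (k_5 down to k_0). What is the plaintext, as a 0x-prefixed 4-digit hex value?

s_0 = ciphertext = 0x8BF8
s_1 = InvRound(s_0, k_5) = 0x2381
s_2 = InvRound(s_1, k_4) = 0xEBF7
s_3 = InvRound(s_2, k_3) = 0x1AF3
s_4 = InvRound(s_3, k_2) = 0x360F
s_5 = InvRound(s_4, k_1) = 0xD9DB
s_6 = InvRound(s_5, k_0) = 0xE233

0xE233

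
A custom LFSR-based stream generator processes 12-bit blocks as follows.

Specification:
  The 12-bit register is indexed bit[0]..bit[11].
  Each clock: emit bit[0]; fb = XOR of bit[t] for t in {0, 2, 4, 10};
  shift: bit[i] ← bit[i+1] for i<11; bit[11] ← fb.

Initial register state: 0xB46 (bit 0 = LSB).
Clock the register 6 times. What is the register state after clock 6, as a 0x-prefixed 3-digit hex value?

reg_0 = 0xB46
clock 1: out=0, reg = 0xDA3
clock 2: out=1, reg = 0x6D1
clock 3: out=1, reg = 0xB68
clock 4: out=0, reg = 0x5B4
clock 5: out=0, reg = 0xADA
clock 6: out=0, reg = 0xD6D

0xD6D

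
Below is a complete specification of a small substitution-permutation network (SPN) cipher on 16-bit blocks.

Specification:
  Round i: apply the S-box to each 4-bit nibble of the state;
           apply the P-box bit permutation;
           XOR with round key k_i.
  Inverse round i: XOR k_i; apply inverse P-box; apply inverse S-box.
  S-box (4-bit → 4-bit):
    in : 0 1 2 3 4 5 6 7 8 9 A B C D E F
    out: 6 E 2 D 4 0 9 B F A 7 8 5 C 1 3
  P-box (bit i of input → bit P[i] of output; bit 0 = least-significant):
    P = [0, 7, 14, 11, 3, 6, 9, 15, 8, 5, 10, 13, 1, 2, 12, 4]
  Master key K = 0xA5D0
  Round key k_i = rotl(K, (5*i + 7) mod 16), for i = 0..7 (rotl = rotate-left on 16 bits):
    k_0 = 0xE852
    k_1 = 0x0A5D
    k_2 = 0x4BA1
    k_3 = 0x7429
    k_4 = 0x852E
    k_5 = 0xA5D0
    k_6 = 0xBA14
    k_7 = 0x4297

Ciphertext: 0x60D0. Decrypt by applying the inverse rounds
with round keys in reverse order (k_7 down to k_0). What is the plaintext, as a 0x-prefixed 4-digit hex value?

s_0 = ciphertext = 0x60D0
s_1 = InvRound(s_0, k_7) = 0xFB0E
s_2 = InvRound(s_1, k_6) = 0x6EE4
s_3 = InvRound(s_2, k_5) = 0x9FDD
s_4 = InvRound(s_3, k_4) = 0x3207
s_5 = InvRound(s_4, k_3) = 0xF0C4
s_6 = InvRound(s_5, k_2) = 0x0716
s_7 = InvRound(s_6, k_1) = 0xECF6
s_8 = InvRound(s_7, k_0) = 0x2052

0x2052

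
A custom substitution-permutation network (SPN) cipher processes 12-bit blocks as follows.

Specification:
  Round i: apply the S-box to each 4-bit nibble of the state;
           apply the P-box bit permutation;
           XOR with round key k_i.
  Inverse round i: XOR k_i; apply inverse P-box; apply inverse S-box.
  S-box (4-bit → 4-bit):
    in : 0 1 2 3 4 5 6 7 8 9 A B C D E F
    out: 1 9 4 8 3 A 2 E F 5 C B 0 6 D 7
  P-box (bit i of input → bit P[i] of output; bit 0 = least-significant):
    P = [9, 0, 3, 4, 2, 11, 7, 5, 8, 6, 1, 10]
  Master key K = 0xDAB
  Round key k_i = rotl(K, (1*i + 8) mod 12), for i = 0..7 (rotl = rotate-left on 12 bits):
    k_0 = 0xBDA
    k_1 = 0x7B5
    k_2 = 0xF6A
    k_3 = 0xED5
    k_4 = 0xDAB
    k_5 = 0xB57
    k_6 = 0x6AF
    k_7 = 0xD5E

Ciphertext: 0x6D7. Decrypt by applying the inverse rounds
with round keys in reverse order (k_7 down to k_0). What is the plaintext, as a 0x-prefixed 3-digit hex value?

s_0 = ciphertext = 0x6D7
s_1 = InvRound(s_0, k_7) = 0x0DF
s_2 = InvRound(s_1, k_6) = 0x531
s_3 = InvRound(s_2, k_5) = 0x7B0
s_4 = InvRound(s_3, k_4) = 0x268
s_5 = InvRound(s_4, k_3) = 0x387
s_6 = InvRound(s_5, k_2) = 0x58D
s_7 = InvRound(s_6, k_1) = 0xC3E
s_8 = InvRound(s_7, k_0) = 0xBE0

0xBE0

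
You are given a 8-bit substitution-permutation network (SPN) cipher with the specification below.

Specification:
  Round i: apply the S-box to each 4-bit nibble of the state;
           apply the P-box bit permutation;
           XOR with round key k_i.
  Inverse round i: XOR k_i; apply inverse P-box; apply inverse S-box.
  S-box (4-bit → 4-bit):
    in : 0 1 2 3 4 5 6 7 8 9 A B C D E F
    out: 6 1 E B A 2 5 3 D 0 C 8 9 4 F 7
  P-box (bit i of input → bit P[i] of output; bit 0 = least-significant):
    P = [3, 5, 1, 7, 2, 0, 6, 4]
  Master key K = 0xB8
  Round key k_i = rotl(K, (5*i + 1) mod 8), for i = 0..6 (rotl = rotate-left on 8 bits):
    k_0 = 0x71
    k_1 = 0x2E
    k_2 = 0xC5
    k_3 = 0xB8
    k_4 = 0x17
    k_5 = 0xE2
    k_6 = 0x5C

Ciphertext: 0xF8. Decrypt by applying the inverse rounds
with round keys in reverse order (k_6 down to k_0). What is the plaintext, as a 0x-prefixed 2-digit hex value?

s_0 = ciphertext = 0xF8
s_1 = InvRound(s_0, k_6) = 0x14
s_2 = InvRound(s_1, k_5) = 0x82
s_3 = InvRound(s_2, k_4) = 0x3B
s_4 = InvRound(s_3, k_3) = 0x5A
s_5 = InvRound(s_4, k_2) = 0x38
s_6 = InvRound(s_5, k_1) = 0xCD
s_7 = InvRound(s_6, k_0) = 0xC3

0xC3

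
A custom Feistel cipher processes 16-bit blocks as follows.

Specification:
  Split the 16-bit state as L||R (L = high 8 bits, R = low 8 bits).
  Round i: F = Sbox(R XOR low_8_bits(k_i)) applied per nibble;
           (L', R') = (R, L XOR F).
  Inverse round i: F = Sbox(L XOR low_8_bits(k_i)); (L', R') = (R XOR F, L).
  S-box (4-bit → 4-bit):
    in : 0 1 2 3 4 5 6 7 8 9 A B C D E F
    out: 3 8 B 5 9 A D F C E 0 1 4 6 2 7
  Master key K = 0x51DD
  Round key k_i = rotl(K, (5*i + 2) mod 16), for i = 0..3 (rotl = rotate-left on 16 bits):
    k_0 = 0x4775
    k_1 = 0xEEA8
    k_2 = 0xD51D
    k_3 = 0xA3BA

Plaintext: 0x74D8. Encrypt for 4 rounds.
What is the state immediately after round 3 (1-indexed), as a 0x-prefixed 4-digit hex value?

s_0 = plaintext = 0x74D8
s_1 = Round(s_0, k_0) = 0xD872
s_2 = Round(s_1, k_1) = 0x72B8
s_3 = Round(s_2, k_2) = 0xB878
s_4 = Round(s_3, k_3) = 0x78F3

0xB878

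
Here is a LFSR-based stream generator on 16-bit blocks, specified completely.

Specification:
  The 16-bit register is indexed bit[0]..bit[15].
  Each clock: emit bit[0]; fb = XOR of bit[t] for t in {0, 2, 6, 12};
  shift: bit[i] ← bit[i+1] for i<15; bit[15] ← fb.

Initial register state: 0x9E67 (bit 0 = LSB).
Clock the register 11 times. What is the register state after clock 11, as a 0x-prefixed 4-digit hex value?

reg_0 = 0x9E67
clock 1: out=1, reg = 0x4F33
clock 2: out=1, reg = 0xA799
clock 3: out=1, reg = 0xD3CC
clock 4: out=0, reg = 0xE9E6
clock 5: out=0, reg = 0x74F3
clock 6: out=1, reg = 0xBA79
clock 7: out=1, reg = 0xDD3C
clock 8: out=0, reg = 0x6E9E
clock 9: out=0, reg = 0xB74F
clock 10: out=1, reg = 0x5BA7
clock 11: out=1, reg = 0xADD3

0xADD3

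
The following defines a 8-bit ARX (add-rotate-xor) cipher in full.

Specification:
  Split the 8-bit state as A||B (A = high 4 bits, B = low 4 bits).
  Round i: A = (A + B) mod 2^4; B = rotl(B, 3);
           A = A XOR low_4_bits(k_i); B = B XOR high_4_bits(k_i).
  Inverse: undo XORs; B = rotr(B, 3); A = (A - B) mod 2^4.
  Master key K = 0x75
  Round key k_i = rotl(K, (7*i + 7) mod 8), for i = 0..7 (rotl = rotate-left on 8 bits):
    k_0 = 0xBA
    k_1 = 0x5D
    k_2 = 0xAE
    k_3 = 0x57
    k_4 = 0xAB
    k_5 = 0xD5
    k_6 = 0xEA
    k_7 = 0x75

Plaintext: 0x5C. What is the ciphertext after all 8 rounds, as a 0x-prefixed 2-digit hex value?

s_0 = plaintext = 0x5C
s_1 = Round(s_0, k_0) = 0xBD
s_2 = Round(s_1, k_1) = 0x5B
s_3 = Round(s_2, k_2) = 0xE7
s_4 = Round(s_3, k_3) = 0x2E
s_5 = Round(s_4, k_4) = 0xBD
s_6 = Round(s_5, k_5) = 0xD3
s_7 = Round(s_6, k_6) = 0xA7
s_8 = Round(s_7, k_7) = 0x4C

0x4C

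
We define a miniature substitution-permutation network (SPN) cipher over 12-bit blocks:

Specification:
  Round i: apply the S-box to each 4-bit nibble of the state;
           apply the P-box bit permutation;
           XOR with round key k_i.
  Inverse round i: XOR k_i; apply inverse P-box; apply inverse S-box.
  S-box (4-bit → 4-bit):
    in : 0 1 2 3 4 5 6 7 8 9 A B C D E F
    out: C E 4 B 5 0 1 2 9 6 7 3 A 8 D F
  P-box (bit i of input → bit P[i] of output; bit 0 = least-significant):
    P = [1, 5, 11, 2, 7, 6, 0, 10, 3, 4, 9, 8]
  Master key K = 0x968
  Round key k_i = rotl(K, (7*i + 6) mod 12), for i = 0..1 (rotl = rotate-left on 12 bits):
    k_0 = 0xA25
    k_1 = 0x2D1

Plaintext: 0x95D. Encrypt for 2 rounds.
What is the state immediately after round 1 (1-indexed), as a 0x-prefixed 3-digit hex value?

0x831

s_0 = plaintext = 0x95D
s_1 = Round(s_0, k_0) = 0x831
s_2 = Round(s_1, k_1) = 0xF3D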